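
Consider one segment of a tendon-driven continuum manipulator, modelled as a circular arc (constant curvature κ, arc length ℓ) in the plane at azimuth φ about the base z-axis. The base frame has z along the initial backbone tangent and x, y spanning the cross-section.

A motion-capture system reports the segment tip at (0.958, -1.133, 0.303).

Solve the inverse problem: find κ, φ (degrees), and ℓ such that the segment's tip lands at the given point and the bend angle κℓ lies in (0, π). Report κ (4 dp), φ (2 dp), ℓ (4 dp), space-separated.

ρ = √(x²+y²) = √(0.958² + -1.133²) = 1.48373
φ = atan2(y, x) mod 360° = atan2(-1.133, 0.958) = 310.2159°
|p|² = ρ² + z² = 1.48373² + 0.303² = 2.29326
κ = 2ρ / |p|² = 2×1.48373 / 2.29326 = 1.29399
θ = 2·atan2(ρ, z) = 2·atan2(1.48373, 0.303) = 2.73870 rad
ℓ = θ/κ = 2.73870/1.29399 = 2.11648

1.2940 310.22 2.1165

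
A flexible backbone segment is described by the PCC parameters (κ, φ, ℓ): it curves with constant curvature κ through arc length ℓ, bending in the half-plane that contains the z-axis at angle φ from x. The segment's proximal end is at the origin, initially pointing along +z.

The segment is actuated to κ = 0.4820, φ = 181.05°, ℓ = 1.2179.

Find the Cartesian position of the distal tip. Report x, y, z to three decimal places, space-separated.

θ = κ·ℓ = 0.4820 × 1.2179 = 0.58703 rad
ρ = (1 − cos θ)/κ = (1 − 0.83259)/0.4820 = 0.34732
z = sin θ / κ = 0.55389/0.4820 = 1.14915
x = ρ cos φ = 0.34732 × cos(181.05°) = -0.34726
y = ρ sin φ = 0.34732 × sin(181.05°) = -0.00636

-0.347 -0.006 1.149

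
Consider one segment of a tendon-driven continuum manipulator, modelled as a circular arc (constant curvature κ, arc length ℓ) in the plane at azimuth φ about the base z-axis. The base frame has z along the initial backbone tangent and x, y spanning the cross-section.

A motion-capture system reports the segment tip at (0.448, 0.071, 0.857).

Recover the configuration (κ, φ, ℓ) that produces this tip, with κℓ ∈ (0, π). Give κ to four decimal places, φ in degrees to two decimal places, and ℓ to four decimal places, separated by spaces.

0.9649 9.01 1.0090

ρ = √(x²+y²) = √(0.448² + 0.071²) = 0.45359
φ = atan2(y, x) mod 360° = atan2(0.071, 0.448) = 9.0055°
|p|² = ρ² + z² = 0.45359² + 0.857² = 0.94019
κ = 2ρ / |p|² = 2×0.45359 / 0.94019 = 0.96489
θ = 2·atan2(ρ, z) = 2·atan2(0.45359, 0.857) = 0.97359 rad
ℓ = θ/κ = 0.97359/0.96489 = 1.00902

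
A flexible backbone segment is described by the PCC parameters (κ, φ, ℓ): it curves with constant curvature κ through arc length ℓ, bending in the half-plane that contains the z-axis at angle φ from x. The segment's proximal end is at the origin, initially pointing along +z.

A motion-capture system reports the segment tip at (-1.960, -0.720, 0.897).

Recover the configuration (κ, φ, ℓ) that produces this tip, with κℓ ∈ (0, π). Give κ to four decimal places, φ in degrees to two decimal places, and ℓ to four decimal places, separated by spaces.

ρ = √(x²+y²) = √(-1.960² + -0.720²) = 2.08806
φ = atan2(y, x) mod 360° = atan2(-0.720, -1.960) = 200.1707°
|p|² = ρ² + z² = 2.08806² + 0.897² = 5.16461
κ = 2ρ / |p|² = 2×2.08806 / 5.16461 = 0.80860
θ = 2·atan2(ρ, z) = 2·atan2(2.08806, 0.897) = 2.33010 rad
ℓ = θ/κ = 2.33010/0.80860 = 2.88163

0.8086 200.17 2.8816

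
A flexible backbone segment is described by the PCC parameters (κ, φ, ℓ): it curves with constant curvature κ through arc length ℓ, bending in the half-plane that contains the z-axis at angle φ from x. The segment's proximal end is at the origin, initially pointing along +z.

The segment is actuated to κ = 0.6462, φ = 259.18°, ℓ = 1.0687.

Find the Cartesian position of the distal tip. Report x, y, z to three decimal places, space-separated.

-0.067 -0.348 0.986

θ = κ·ℓ = 0.6462 × 1.0687 = 0.69059 rad
ρ = (1 − cos θ)/κ = (1 − 0.77087)/0.6462 = 0.35458
z = sin θ / κ = 0.63700/0.6462 = 0.98576
x = ρ cos φ = 0.35458 × cos(259.18°) = -0.06656
y = ρ sin φ = 0.35458 × sin(259.18°) = -0.34828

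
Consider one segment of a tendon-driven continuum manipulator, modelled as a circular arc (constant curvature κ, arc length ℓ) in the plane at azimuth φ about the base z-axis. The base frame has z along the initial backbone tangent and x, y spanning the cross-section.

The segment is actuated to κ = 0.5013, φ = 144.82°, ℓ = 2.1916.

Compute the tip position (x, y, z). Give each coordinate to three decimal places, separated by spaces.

-0.889 0.627 1.777

θ = κ·ℓ = 0.5013 × 2.1916 = 1.09865 rad
ρ = (1 − cos θ)/κ = (1 − 0.45480)/0.5013 = 1.08757
z = sin θ / κ = 0.89059/0.5013 = 1.77657
x = ρ cos φ = 1.08757 × cos(144.82°) = -0.88892
y = ρ sin φ = 1.08757 × sin(144.82°) = 0.62660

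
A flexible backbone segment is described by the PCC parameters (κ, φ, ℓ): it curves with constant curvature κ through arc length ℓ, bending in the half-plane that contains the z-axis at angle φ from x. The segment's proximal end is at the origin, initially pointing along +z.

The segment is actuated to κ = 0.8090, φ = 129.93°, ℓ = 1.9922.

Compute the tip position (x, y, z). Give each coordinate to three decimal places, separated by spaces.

θ = κ·ℓ = 0.8090 × 1.9922 = 1.61169 rad
ρ = (1 − cos θ)/κ = (1 − -0.04088)/0.8090 = 1.28663
z = sin θ / κ = 0.99916/0.8090 = 1.23506
x = ρ cos φ = 1.28663 × cos(129.93°) = -0.82582
y = ρ sin φ = 1.28663 × sin(129.93°) = 0.98662

-0.826 0.987 1.235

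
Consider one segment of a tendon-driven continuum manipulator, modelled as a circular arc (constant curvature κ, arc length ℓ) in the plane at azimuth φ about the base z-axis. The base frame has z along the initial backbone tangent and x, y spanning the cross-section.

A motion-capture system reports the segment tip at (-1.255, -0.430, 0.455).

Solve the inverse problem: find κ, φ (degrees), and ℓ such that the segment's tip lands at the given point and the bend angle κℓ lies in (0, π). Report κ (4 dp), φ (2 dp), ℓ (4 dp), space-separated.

ρ = √(x²+y²) = √(-1.255² + -0.430²) = 1.32662
φ = atan2(y, x) mod 360° = atan2(-0.430, -1.255) = 198.9130°
|p|² = ρ² + z² = 1.32662² + 0.455² = 1.96695
κ = 2ρ / |p|² = 2×1.32662 / 1.96695 = 1.34891
θ = 2·atan2(ρ, z) = 2·atan2(1.32662, 0.455) = 2.48078 rad
ℓ = θ/κ = 2.48078/1.34891 = 1.83910

1.3489 198.91 1.8391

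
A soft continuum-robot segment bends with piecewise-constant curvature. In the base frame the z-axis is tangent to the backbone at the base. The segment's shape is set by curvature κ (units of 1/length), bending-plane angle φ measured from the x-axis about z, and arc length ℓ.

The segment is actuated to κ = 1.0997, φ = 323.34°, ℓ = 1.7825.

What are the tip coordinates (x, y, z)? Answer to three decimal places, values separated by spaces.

1.006 -0.749 0.841

θ = κ·ℓ = 1.0997 × 1.7825 = 1.96022 rad
ρ = (1 − cos θ)/κ = (1 − -0.37965)/1.0997 = 1.25457
z = sin θ / κ = 0.92513/1.0997 = 0.84126
x = ρ cos φ = 1.25457 × cos(323.34°) = 1.00641
y = ρ sin φ = 1.25457 × sin(323.34°) = -0.74906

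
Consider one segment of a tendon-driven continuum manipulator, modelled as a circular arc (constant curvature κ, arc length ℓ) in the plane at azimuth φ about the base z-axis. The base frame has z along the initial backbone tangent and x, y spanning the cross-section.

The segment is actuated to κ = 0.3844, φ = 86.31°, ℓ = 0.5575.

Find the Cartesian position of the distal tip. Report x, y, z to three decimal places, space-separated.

θ = κ·ℓ = 0.3844 × 0.5575 = 0.21430 rad
ρ = (1 − cos θ)/κ = (1 − 0.97712)/0.3844 = 0.05951
z = sin θ / κ = 0.21267/0.3844 = 0.55324
x = ρ cos φ = 0.05951 × cos(86.31°) = 0.00383
y = ρ sin φ = 0.05951 × sin(86.31°) = 0.05939

0.004 0.059 0.553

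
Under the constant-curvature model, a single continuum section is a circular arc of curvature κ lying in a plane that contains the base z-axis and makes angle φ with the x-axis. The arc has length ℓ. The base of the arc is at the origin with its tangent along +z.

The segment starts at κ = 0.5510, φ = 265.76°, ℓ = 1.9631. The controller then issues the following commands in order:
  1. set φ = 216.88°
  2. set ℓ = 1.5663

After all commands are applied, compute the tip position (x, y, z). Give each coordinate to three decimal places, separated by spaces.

-0.508 -0.381 1.379

initial: κ=0.5510, φ=265.76°, ℓ=1.9631
cmd 1: set φ=216.88° → (κ,φ,ℓ)=(0.5510,216.88°,1.9631) → tip=(-0.7696,-0.5774,1.6021)
cmd 2: set ℓ=1.5663 → (κ,φ,ℓ)=(0.5510,216.88°,1.5663) → tip=(-0.5079,-0.3811,1.3790)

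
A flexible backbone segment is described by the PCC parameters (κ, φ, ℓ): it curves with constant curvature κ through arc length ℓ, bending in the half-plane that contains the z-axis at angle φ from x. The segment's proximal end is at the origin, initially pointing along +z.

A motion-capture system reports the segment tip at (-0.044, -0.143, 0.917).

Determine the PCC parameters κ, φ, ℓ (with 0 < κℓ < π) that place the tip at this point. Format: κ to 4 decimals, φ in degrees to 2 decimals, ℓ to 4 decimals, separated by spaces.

ρ = √(x²+y²) = √(-0.044² + -0.143²) = 0.14962
φ = atan2(y, x) mod 360° = atan2(-0.143, -0.044) = 252.8973°
|p|² = ρ² + z² = 0.14962² + 0.917² = 0.86327
κ = 2ρ / |p|² = 2×0.14962 / 0.86327 = 0.34663
θ = 2·atan2(ρ, z) = 2·atan2(0.14962, 0.917) = 0.32347 rad
ℓ = θ/κ = 0.32347/0.34663 = 0.93319

0.3466 252.90 0.9332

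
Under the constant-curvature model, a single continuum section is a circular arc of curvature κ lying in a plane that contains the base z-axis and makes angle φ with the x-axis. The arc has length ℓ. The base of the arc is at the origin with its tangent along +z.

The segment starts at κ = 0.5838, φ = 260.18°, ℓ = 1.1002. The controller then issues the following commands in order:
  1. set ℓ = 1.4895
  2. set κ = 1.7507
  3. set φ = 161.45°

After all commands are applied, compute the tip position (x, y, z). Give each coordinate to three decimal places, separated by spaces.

initial: κ=0.5838, φ=260.18°, ℓ=1.1002
cmd 1: set ℓ=1.4895 → (κ,φ,ℓ)=(0.5838,260.18°,1.4895) → tip=(-0.1037,-0.5989,1.3088)
cmd 2: set κ=1.7507 → (κ,φ,ℓ)=(1.7507,260.18°,1.4895) → tip=(-0.1813,-1.0473,0.2907)
cmd 3: set φ=161.45° → (κ,φ,ℓ)=(1.7507,161.45°,1.4895) → tip=(-1.0077,0.3381,0.2907)

-1.008 0.338 0.291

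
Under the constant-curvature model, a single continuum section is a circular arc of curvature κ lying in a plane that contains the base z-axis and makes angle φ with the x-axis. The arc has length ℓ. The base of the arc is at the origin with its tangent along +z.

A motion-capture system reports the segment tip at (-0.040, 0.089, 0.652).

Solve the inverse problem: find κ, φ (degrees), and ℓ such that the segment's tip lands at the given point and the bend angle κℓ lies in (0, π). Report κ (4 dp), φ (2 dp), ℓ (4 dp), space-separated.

ρ = √(x²+y²) = √(-0.040² + 0.089²) = 0.09758
φ = atan2(y, x) mod 360° = atan2(0.089, -0.040) = 114.2010°
|p|² = ρ² + z² = 0.09758² + 0.652² = 0.43463
κ = 2ρ / |p|² = 2×0.09758 / 0.43463 = 0.44901
θ = 2·atan2(ρ, z) = 2·atan2(0.09758, 0.652) = 0.29711 rad
ℓ = θ/κ = 0.29711/0.44901 = 0.66169

0.4490 114.20 0.6617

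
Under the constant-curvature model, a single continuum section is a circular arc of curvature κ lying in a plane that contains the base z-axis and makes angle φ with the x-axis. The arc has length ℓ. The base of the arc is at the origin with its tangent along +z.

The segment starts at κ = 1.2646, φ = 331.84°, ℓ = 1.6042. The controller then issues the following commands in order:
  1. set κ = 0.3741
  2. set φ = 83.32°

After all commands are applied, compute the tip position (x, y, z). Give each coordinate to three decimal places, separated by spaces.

0.054 0.464 1.510

initial: κ=1.2646, φ=331.84°, ℓ=1.6042
cmd 1: set κ=0.3741 → (κ,φ,ℓ)=(0.3741,331.84°,1.6042) → tip=(0.4118,-0.2204,1.5096)
cmd 2: set φ=83.32° → (κ,φ,ℓ)=(0.3741,83.32°,1.6042) → tip=(0.0543,0.4639,1.5096)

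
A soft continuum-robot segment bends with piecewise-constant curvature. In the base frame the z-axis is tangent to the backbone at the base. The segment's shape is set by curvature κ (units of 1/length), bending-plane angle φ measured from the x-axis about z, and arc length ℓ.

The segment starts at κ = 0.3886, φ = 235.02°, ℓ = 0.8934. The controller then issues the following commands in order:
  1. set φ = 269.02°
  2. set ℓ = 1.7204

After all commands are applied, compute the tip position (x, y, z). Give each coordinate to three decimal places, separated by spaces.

-0.009 -0.554 1.595

initial: κ=0.3886, φ=235.02°, ℓ=0.8934
cmd 1: set φ=269.02° → (κ,φ,ℓ)=(0.3886,269.02°,0.8934) → tip=(-0.0026,-0.1535,0.8756)
cmd 2: set ℓ=1.7204 → (κ,φ,ℓ)=(0.3886,269.02°,1.7204) → tip=(-0.0095,-0.5539,1.5951)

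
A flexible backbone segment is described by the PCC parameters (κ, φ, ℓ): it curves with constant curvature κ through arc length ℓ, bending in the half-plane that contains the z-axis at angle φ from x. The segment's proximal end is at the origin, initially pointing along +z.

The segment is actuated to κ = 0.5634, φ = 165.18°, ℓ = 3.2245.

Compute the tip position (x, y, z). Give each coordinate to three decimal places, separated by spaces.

θ = κ·ℓ = 0.5634 × 3.2245 = 1.81668 rad
ρ = (1 − cos θ)/κ = (1 − -0.24342)/0.5634 = 2.20699
z = sin θ / κ = 0.96992/0.5634 = 1.72155
x = ρ cos φ = 2.20699 × cos(165.18°) = -2.13357
y = ρ sin φ = 2.20699 × sin(165.18°) = 0.56451

-2.134 0.565 1.722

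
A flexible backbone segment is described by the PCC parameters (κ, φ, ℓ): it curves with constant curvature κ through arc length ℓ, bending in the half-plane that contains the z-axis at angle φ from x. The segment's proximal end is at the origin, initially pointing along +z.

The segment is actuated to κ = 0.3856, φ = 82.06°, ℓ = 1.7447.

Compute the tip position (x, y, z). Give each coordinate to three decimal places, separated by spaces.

θ = κ·ℓ = 0.3856 × 1.7447 = 0.67276 rad
ρ = (1 − cos θ)/κ = (1 − 0.78211)/0.3856 = 0.56508
z = sin θ / κ = 0.62314/0.3856 = 1.61604
x = ρ cos φ = 0.56508 × cos(82.06°) = 0.07806
y = ρ sin φ = 0.56508 × sin(82.06°) = 0.55966

0.078 0.560 1.616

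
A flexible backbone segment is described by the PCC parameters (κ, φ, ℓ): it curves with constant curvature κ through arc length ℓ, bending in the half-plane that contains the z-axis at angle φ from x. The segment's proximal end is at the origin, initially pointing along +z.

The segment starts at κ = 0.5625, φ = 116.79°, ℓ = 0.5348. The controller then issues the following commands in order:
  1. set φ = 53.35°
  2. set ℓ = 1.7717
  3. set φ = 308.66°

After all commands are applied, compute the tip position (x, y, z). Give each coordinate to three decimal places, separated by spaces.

initial: κ=0.5625, φ=116.79°, ℓ=0.5348
cmd 1: set φ=53.35° → (κ,φ,ℓ)=(0.5625,53.35°,0.5348) → tip=(0.0477,0.0641,0.5268)
cmd 2: set ℓ=1.7717 → (κ,φ,ℓ)=(0.5625,53.35°,1.7717) → tip=(0.4848,0.6516,1.4927)
cmd 3: set φ=308.66° → (κ,φ,ℓ)=(0.5625,308.66°,1.7717) → tip=(0.5073,-0.6342,1.4927)

0.507 -0.634 1.493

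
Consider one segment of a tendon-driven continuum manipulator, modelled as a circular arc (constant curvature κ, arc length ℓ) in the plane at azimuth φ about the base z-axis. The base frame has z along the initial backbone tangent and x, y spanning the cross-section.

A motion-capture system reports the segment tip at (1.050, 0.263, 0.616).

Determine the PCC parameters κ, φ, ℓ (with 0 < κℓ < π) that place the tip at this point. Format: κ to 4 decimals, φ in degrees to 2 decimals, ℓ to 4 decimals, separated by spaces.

ρ = √(x²+y²) = √(1.050² + 0.263²) = 1.08244
φ = atan2(y, x) mod 360° = atan2(0.263, 1.050) = 14.0619°
|p|² = ρ² + z² = 1.08244² + 0.616² = 1.55113
κ = 2ρ / |p|² = 2×1.08244 / 1.55113 = 1.39568
θ = 2·atan2(ρ, z) = 2·atan2(1.08244, 0.616) = 2.10684 rad
ℓ = θ/κ = 2.10684/1.39568 = 1.50954

1.3957 14.06 1.5095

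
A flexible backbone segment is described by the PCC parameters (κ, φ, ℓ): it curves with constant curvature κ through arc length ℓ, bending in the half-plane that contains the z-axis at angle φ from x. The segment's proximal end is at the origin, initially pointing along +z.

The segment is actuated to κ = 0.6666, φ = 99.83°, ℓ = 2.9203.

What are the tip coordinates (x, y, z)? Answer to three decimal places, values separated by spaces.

-0.350 2.021 1.395

θ = κ·ℓ = 0.6666 × 2.9203 = 1.94667 rad
ρ = (1 − cos θ)/κ = (1 − -0.36709)/0.6666 = 2.05084
z = sin θ / κ = 0.93019/0.6666 = 1.39542
x = ρ cos φ = 2.05084 × cos(99.83°) = -0.35013
y = ρ sin φ = 2.05084 × sin(99.83°) = 2.02073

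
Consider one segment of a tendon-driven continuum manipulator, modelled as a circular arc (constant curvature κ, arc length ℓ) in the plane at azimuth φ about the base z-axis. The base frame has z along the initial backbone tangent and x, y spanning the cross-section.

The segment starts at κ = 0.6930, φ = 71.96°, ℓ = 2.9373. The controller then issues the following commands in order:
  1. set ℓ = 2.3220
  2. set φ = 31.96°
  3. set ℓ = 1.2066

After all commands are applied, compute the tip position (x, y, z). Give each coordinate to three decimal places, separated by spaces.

0.404 0.252 1.071

initial: κ=0.6930, φ=71.96°, ℓ=2.9373
cmd 1: set ℓ=2.3220 → (κ,φ,ℓ)=(0.6930,71.96°,2.3220) → tip=(0.4640,1.4247,1.4419)
cmd 2: set φ=31.96° → (κ,φ,ℓ)=(0.6930,31.96°,2.3220) → tip=(1.2712,0.7931,1.4419)
cmd 3: set ℓ=1.2066 → (κ,φ,ℓ)=(0.6930,31.96°,1.2066) → tip=(0.4036,0.2518,1.0708)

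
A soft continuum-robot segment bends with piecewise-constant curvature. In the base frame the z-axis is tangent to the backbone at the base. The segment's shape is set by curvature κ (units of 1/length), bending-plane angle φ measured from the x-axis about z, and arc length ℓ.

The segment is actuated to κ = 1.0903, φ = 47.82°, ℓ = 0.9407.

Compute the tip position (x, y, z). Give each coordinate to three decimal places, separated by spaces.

θ = κ·ℓ = 1.0903 × 0.9407 = 1.02565 rad
ρ = (1 − cos θ)/κ = (1 − 0.51855)/1.0903 = 0.44158
z = sin θ / κ = 0.85505/1.0903 = 0.78423
x = ρ cos φ = 0.44158 × cos(47.82°) = 0.29650
y = ρ sin φ = 0.44158 × sin(47.82°) = 0.32723

0.297 0.327 0.784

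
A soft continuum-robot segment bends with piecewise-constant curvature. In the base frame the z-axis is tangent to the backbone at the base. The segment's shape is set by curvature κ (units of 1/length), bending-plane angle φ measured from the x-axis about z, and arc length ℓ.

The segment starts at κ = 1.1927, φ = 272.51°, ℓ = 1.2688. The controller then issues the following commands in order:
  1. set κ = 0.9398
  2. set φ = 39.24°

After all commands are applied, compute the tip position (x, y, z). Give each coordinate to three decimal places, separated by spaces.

initial: κ=1.1927, φ=272.51°, ℓ=1.2688
cmd 1: set κ=0.9398 → (κ,φ,ℓ)=(0.9398,272.51°,1.2688) → tip=(0.0294,-0.6703,0.9888)
cmd 2: set φ=39.24° → (κ,φ,ℓ)=(0.9398,39.24°,1.2688) → tip=(0.5197,0.4244,0.9888)

0.520 0.424 0.989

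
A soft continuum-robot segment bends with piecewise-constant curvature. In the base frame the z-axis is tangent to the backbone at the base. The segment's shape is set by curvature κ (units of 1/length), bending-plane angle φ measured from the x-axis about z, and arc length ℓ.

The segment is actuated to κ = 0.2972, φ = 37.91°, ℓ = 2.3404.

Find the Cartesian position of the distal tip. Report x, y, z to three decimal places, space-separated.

θ = κ·ℓ = 0.2972 × 2.3404 = 0.69557 rad
ρ = (1 − cos θ)/κ = (1 − 0.76769)/0.2972 = 0.78166
z = sin θ / κ = 0.64082/0.2972 = 2.15619
x = ρ cos φ = 0.78166 × cos(37.91°) = 0.61671
y = ρ sin φ = 0.78166 × sin(37.91°) = 0.48027

0.617 0.480 2.156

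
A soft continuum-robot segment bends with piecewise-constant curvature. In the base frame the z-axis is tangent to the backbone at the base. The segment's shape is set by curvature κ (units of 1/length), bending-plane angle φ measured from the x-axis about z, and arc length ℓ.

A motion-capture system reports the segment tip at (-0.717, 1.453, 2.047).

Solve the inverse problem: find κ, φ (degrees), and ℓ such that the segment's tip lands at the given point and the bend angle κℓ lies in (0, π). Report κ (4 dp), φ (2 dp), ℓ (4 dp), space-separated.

ρ = √(x²+y²) = √(-0.717² + 1.453²) = 1.62028
φ = atan2(y, x) mod 360° = atan2(1.453, -0.717) = 116.2646°
|p|² = ρ² + z² = 1.62028² + 2.047² = 6.81551
κ = 2ρ / |p|² = 2×1.62028 / 6.81551 = 0.47547
θ = 2·atan2(ρ, z) = 2·atan2(1.62028, 2.047) = 1.33912 rad
ℓ = θ/κ = 1.33912/0.47547 = 2.81642

0.4755 116.26 2.8164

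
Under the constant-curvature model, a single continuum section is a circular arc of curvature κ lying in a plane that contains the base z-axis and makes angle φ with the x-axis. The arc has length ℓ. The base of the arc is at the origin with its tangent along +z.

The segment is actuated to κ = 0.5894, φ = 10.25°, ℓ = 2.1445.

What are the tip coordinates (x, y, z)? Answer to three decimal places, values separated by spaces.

θ = κ·ℓ = 0.5894 × 2.1445 = 1.26397 rad
ρ = (1 − cos θ)/κ = (1 − 0.30204)/0.5894 = 1.18419
z = sin θ / κ = 0.95330/0.5894 = 1.61740
x = ρ cos φ = 1.18419 × cos(10.25°) = 1.16529
y = ρ sin φ = 1.18419 × sin(10.25°) = 0.21072

1.165 0.211 1.617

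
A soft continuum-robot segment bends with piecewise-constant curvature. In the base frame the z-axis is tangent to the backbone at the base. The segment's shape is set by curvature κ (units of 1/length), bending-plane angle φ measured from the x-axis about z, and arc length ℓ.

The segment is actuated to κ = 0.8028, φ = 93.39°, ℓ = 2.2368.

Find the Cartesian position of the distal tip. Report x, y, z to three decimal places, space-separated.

-0.090 1.521 1.214

θ = κ·ℓ = 0.8028 × 2.2368 = 1.79570 rad
ρ = (1 − cos θ)/κ = (1 − -0.22302)/0.8028 = 1.52344
z = sin θ / κ = 0.97481/0.8028 = 1.21427
x = ρ cos φ = 1.52344 × cos(93.39°) = -0.09008
y = ρ sin φ = 1.52344 × sin(93.39°) = 1.52077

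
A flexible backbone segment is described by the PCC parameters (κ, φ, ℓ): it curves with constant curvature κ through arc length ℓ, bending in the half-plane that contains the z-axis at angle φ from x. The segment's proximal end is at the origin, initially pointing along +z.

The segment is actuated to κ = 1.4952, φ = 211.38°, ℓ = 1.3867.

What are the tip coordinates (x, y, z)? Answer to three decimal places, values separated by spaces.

-0.846 -0.516 0.586

θ = κ·ℓ = 1.4952 × 1.3867 = 2.07339 rad
ρ = (1 − cos θ)/κ = (1 − -0.48170)/1.4952 = 0.99097
z = sin θ / κ = 0.87633/1.4952 = 0.58610
x = ρ cos φ = 0.99097 × cos(211.38°) = -0.84603
y = ρ sin φ = 0.99097 × sin(211.38°) = -0.51601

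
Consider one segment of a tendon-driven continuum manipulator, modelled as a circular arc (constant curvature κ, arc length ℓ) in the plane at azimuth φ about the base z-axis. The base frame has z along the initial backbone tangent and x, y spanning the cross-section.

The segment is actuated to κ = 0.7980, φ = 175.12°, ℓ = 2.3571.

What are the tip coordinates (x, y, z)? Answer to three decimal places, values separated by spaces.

-1.630 0.139 1.193

θ = κ·ℓ = 0.7980 × 2.3571 = 1.88097 rad
ρ = (1 − cos θ)/κ = (1 − -0.30522)/0.7980 = 1.63561
z = sin θ / κ = 0.95228/0.7980 = 1.19334
x = ρ cos φ = 1.63561 × cos(175.12°) = -1.62969
y = ρ sin φ = 1.63561 × sin(175.12°) = 0.13914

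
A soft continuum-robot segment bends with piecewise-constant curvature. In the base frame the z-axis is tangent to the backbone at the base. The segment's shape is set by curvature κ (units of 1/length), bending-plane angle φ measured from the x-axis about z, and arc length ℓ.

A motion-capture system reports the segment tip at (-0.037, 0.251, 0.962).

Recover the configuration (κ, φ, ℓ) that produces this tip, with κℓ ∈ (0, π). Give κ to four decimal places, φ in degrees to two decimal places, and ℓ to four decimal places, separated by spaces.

ρ = √(x²+y²) = √(-0.037² + 0.251²) = 0.25371
φ = atan2(y, x) mod 360° = atan2(0.251, -0.037) = 98.3856°
|p|² = ρ² + z² = 0.25371² + 0.962² = 0.98981
κ = 2ρ / |p|² = 2×0.25371 / 0.98981 = 0.51265
θ = 2·atan2(ρ, z) = 2·atan2(0.25371, 0.962) = 0.51573 rad
ℓ = θ/κ = 0.51573/0.51265 = 1.00601

0.5126 98.39 1.0060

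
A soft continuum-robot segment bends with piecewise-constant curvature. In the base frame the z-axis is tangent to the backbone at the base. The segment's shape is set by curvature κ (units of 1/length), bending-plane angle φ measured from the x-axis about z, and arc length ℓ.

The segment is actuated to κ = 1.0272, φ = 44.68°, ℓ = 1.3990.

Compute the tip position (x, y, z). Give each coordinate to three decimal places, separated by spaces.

θ = κ·ℓ = 1.0272 × 1.3990 = 1.43705 rad
ρ = (1 − cos θ)/κ = (1 − 0.13335)/1.0272 = 0.84371
z = sin θ / κ = 0.99107/1.0272 = 0.96483
x = ρ cos φ = 0.84371 × cos(44.68°) = 0.59991
y = ρ sin φ = 0.84371 × sin(44.68°) = 0.59325

0.600 0.593 0.965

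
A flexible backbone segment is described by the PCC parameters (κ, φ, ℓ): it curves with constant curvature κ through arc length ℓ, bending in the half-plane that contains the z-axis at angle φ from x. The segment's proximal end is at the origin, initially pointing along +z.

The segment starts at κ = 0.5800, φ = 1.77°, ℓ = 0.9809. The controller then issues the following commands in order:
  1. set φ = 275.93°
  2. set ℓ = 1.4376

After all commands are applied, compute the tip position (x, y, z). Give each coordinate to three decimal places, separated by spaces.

initial: κ=0.5800, φ=1.77°, ℓ=0.9809
cmd 1: set φ=275.93° → (κ,φ,ℓ)=(0.5800,275.93°,0.9809) → tip=(0.0281,-0.2701,0.9288)
cmd 2: set ℓ=1.4376 → (κ,φ,ℓ)=(0.5800,275.93°,1.4376) → tip=(0.0584,-0.5624,1.2767)

0.058 -0.562 1.277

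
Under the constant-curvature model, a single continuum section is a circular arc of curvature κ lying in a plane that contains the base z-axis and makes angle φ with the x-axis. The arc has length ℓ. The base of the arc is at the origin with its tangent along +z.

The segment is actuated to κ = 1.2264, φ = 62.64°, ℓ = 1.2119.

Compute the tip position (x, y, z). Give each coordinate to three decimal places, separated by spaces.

0.343 0.663 0.812

θ = κ·ℓ = 1.2264 × 1.2119 = 1.48627 rad
ρ = (1 − cos θ)/κ = (1 − 0.08442)/1.2264 = 0.74656
z = sin θ / κ = 0.99643/1.2264 = 0.81248
x = ρ cos φ = 0.74656 × cos(62.64°) = 0.34310
y = ρ sin φ = 0.74656 × sin(62.64°) = 0.66305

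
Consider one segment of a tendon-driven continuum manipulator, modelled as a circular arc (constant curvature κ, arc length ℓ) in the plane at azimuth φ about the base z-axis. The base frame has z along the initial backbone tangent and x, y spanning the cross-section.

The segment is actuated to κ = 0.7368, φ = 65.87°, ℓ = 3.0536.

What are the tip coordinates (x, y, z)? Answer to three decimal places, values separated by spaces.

0.903 2.017 1.056

θ = κ·ℓ = 0.7368 × 3.0536 = 2.24989 rad
ρ = (1 − cos θ)/κ = (1 − -0.62809)/0.7368 = 2.20968
z = sin θ / κ = 0.77814/0.7368 = 1.05611
x = ρ cos φ = 2.20968 × cos(65.87°) = 0.90333
y = ρ sin φ = 2.20968 × sin(65.87°) = 2.01660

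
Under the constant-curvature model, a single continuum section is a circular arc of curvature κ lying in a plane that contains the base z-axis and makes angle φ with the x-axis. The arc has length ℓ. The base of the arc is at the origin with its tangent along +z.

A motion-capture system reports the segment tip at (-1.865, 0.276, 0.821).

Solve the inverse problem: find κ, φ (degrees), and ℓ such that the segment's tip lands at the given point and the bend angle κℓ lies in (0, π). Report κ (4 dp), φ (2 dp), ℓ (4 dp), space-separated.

0.8917 171.58 2.6019

ρ = √(x²+y²) = √(-1.865² + 0.276²) = 1.88531
φ = atan2(y, x) mod 360° = atan2(0.276, -1.865) = 171.5819°
|p|² = ρ² + z² = 1.88531² + 0.821² = 4.22844
κ = 2ρ / |p|² = 2×1.88531 / 4.22844 = 0.89173
θ = 2·atan2(ρ, z) = 2·atan2(1.88531, 0.821) = 2.32018 rad
ℓ = θ/κ = 2.32018/0.89173 = 2.60189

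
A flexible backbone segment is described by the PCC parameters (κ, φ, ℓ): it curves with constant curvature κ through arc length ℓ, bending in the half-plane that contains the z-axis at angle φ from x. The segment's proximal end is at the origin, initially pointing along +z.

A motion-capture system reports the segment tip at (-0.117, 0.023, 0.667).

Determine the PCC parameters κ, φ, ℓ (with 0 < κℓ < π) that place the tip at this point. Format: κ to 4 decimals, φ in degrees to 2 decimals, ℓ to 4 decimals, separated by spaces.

ρ = √(x²+y²) = √(-0.117² + 0.023²) = 0.11924
φ = atan2(y, x) mod 360° = atan2(0.023, -0.117) = 168.8785°
|p|² = ρ² + z² = 0.11924² + 0.667² = 0.45911
κ = 2ρ / |p|² = 2×0.11924 / 0.45911 = 0.51944
θ = 2·atan2(ρ, z) = 2·atan2(0.11924, 0.667) = 0.35380 rad
ℓ = θ/κ = 0.35380/0.51944 = 0.68112

0.5194 168.88 0.6811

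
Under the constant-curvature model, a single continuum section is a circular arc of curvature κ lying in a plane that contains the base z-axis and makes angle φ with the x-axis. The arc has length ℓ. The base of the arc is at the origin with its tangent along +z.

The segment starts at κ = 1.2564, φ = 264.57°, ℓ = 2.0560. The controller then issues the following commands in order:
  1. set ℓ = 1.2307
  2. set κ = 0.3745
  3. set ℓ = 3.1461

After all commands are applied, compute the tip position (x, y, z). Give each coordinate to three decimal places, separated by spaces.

-0.156 -1.641 2.467

initial: κ=1.2564, φ=264.57°, ℓ=2.0560
cmd 1: set ℓ=1.2307 → (κ,φ,ℓ)=(1.2564,264.57°,1.2307) → tip=(-0.0735,-0.7729,0.7957)
cmd 2: set κ=0.3745 → (κ,φ,ℓ)=(0.3745,264.57°,1.2307) → tip=(-0.0264,-0.2774,1.1876)
cmd 3: set ℓ=3.1461 → (κ,φ,ℓ)=(0.3745,264.57°,3.1461) → tip=(-0.1560,-1.6413,2.4671)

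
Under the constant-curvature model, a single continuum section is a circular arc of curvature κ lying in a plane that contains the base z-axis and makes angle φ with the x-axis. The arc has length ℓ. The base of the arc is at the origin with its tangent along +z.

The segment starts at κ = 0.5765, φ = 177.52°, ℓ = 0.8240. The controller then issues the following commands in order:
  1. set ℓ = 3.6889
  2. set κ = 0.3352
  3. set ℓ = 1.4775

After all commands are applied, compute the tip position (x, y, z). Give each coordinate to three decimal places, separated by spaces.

initial: κ=0.5765, φ=177.52°, ℓ=0.8240
cmd 1: set ℓ=3.6889 → (κ,φ,ℓ)=(0.5765,177.52°,3.6889) → tip=(-2.6474,0.1147,1.4735)
cmd 2: set κ=0.3352 → (κ,φ,ℓ)=(0.3352,177.52°,3.6889) → tip=(-2.0026,0.0867,2.8182)
cmd 3: set ℓ=1.4775 → (κ,φ,ℓ)=(0.3352,177.52°,1.4775) → tip=(-0.3581,0.0155,1.4178)

-0.358 0.016 1.418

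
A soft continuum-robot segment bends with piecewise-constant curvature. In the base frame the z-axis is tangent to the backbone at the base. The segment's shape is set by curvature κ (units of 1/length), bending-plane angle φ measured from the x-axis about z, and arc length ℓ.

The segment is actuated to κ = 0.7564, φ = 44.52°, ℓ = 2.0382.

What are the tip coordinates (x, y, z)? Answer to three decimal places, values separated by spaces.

θ = κ·ℓ = 0.7564 × 2.0382 = 1.54169 rad
ρ = (1 − cos θ)/κ = (1 − 0.02910)/0.7564 = 1.28358
z = sin θ / κ = 0.99958/0.7564 = 1.32149
x = ρ cos φ = 1.28358 × cos(44.52°) = 0.91520
y = ρ sin φ = 1.28358 × sin(44.52°) = 0.89999

0.915 0.900 1.321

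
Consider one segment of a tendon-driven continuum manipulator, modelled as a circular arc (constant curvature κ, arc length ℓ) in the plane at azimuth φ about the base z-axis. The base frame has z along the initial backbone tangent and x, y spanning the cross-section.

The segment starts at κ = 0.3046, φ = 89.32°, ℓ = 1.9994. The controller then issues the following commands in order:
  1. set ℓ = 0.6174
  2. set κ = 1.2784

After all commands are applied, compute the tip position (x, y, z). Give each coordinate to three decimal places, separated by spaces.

0.003 0.231 0.555

initial: κ=0.3046, φ=89.32°, ℓ=1.9994
cmd 1: set ℓ=0.6174 → (κ,φ,ℓ)=(0.3046,89.32°,0.6174) → tip=(0.0007,0.0579,0.6138)
cmd 2: set κ=1.2784 → (κ,φ,ℓ)=(1.2784,89.32°,0.6174) → tip=(0.0027,0.2312,0.5553)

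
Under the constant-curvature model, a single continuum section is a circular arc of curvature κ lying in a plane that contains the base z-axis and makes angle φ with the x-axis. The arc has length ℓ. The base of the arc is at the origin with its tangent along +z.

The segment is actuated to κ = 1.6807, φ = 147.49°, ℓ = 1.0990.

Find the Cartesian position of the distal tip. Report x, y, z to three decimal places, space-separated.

-0.639 0.407 0.572

θ = κ·ℓ = 1.6807 × 1.0990 = 1.84709 rad
ρ = (1 − cos θ)/κ = (1 − -0.27279)/1.6807 = 0.75730
z = sin θ / κ = 0.96207/1.6807 = 0.57242
x = ρ cos φ = 0.75730 × cos(147.49°) = -0.63863
y = ρ sin φ = 0.75730 × sin(147.49°) = 0.40701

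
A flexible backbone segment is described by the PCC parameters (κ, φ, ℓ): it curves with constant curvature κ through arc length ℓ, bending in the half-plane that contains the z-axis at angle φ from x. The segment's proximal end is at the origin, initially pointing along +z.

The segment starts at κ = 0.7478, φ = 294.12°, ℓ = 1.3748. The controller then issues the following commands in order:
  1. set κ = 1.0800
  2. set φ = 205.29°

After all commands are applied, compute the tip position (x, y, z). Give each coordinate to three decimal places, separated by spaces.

initial: κ=0.7478, φ=294.12°, ℓ=1.3748
cmd 1: set κ=1.0800 → (κ,φ,ℓ)=(1.0800,294.12°,1.3748) → tip=(0.3459,-0.7725,0.9225)
cmd 2: set φ=205.29° → (κ,φ,ℓ)=(1.0800,205.29°,1.3748) → tip=(-0.7653,-0.3616,0.9225)

-0.765 -0.362 0.923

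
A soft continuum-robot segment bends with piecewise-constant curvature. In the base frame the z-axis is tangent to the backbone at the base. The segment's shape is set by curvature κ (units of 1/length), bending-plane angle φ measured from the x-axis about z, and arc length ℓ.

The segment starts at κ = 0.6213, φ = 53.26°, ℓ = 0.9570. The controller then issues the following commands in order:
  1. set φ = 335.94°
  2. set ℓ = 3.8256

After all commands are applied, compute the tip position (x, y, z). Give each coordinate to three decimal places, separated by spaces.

2.530 -1.130 1.114

initial: κ=0.6213, φ=53.26°, ℓ=0.9570
cmd 1: set φ=335.94° → (κ,φ,ℓ)=(0.6213,335.94°,0.9570) → tip=(0.2522,-0.1126,0.9016)
cmd 2: set ℓ=3.8256 → (κ,φ,ℓ)=(0.6213,335.94°,3.8256) → tip=(2.5302,-1.1297,1.1144)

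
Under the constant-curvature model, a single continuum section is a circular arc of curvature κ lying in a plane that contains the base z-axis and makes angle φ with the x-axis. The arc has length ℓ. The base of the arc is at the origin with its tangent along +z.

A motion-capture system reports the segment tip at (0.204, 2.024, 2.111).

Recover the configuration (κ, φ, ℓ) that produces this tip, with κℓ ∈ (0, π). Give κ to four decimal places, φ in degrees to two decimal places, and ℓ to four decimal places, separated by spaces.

0.4734 84.24 3.2400

ρ = √(x²+y²) = √(0.204² + 2.024²) = 2.03425
φ = atan2(y, x) mod 360° = atan2(2.024, 0.204) = 84.2446°
|p|² = ρ² + z² = 2.03425² + 2.111² = 8.59451
κ = 2ρ / |p|² = 2×2.03425 / 8.59451 = 0.47338
θ = 2·atan2(ρ, z) = 2·atan2(2.03425, 2.111) = 1.53377 rad
ℓ = θ/κ = 1.53377/0.47338 = 3.24001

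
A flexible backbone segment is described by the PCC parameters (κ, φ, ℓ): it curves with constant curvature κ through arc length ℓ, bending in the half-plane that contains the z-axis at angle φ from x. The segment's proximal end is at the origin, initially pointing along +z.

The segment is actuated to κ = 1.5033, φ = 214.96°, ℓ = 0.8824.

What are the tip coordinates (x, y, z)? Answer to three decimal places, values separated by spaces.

θ = κ·ℓ = 1.5033 × 0.8824 = 1.32651 rad
ρ = (1 − cos θ)/κ = (1 − 0.24186)/1.5033 = 0.50432
z = sin θ / κ = 0.97031/1.5033 = 0.64545
x = ρ cos φ = 0.50432 × cos(214.96°) = -0.41331
y = ρ sin φ = 0.50432 × sin(214.96°) = -0.28898

-0.413 -0.289 0.645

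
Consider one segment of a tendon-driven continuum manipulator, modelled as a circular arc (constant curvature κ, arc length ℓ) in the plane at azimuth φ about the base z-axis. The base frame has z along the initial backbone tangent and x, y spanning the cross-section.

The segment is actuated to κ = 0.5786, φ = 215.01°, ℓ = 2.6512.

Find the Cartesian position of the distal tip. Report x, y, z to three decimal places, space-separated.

-1.363 -0.955 1.727

θ = κ·ℓ = 0.5786 × 2.6512 = 1.53398 rad
ρ = (1 − cos θ)/κ = (1 − 0.03680)/0.5786 = 1.66470
z = sin θ / κ = 0.99932/0.5786 = 1.72714
x = ρ cos φ = 1.66470 × cos(215.01°) = -1.36348
y = ρ sin φ = 1.66470 × sin(215.01°) = -0.95507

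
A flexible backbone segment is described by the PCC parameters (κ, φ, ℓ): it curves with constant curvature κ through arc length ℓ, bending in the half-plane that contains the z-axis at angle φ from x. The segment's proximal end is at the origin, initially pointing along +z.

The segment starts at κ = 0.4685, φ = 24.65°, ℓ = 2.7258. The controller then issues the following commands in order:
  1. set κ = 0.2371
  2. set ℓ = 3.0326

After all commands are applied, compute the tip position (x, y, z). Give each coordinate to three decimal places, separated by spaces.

initial: κ=0.4685, φ=24.65°, ℓ=2.7258
cmd 1: set κ=0.2371 → (κ,φ,ℓ)=(0.2371,24.65°,2.7258) → tip=(0.7731,0.3548,2.5400)
cmd 2: set ℓ=3.0326 → (κ,φ,ℓ)=(0.2371,24.65°,3.0326) → tip=(0.9489,0.4355,2.7780)

0.949 0.435 2.778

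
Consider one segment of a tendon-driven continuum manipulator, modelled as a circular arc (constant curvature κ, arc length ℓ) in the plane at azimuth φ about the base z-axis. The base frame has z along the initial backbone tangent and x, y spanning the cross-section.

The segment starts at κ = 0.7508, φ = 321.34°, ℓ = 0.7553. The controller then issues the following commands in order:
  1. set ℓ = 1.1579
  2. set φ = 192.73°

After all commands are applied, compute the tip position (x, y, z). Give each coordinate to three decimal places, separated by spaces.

initial: κ=0.7508, φ=321.34°, ℓ=0.7553
cmd 1: set ℓ=1.1579 → (κ,φ,ℓ)=(0.7508,321.34°,1.1579) → tip=(0.3689,-0.2951,1.0175)
cmd 2: set φ=192.73° → (κ,φ,ℓ)=(0.7508,192.73°,1.1579) → tip=(-0.4608,-0.1041,1.0175)

-0.461 -0.104 1.017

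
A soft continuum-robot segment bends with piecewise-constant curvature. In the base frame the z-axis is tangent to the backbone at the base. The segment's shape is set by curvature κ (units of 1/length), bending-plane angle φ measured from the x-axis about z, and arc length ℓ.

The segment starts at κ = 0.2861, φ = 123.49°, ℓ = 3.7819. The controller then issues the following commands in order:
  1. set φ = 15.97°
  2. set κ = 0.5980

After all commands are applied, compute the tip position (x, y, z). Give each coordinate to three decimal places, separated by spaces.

2.632 0.753 1.289

initial: κ=0.2861, φ=123.49°, ℓ=3.7819
cmd 1: set φ=15.97° → (κ,φ,ℓ)=(0.2861,15.97°,3.7819) → tip=(1.7825,0.5101,3.0860)
cmd 2: set κ=0.5980 → (κ,φ,ℓ)=(0.5980,15.97°,3.7819) → tip=(2.6320,0.7532,1.2889)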